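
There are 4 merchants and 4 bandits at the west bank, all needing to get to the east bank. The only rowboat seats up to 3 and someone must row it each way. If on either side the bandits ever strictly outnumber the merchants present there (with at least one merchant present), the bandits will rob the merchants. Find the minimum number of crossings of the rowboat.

9

Counting alone: each trip to the east bank takes at most 3 across and each return brings at least 1 back, so after t trips out (and t−1 returns) at most 3t − (t−1) of the 8 are across; that first reaches 8 at t = 4, so at least 7 crossings are needed.
The safety rule pushes this higher. Following every safe sequence of crossings, the most of the 8 that can be at the east bank as the rowboat arrives there on crossing 7 is 7 — never all 8.
So no plan with fewer than 9 crossings exists, and this one achieves 9:
1. 2 bandits → the east bank.  (the west bank: 4M 2B; the east bank: 0M 2B)
2. 1 bandit ← the west bank.  (the west bank: 4M 3B; the east bank: 0M 1B)
3. 3 bandits → the east bank.  (the west bank: 4M 0B; the east bank: 0M 4B)
4. 1 bandit ← the west bank.  (the west bank: 4M 1B; the east bank: 0M 3B)
5. 3 merchants → the east bank.  (the west bank: 1M 1B; the east bank: 3M 3B)
6. 1 merchant and 1 bandit ← the west bank.  (the west bank: 2M 2B; the east bank: 2M 2B)
7. 2 merchants → the east bank.  (the west bank: 0M 2B; the east bank: 4M 2B)
8. 1 bandit ← the west bank.  (the west bank: 0M 3B; the east bank: 4M 1B)
9. 3 bandits → the east bank.  (the west bank: 0M 0B; the east bank: 4M 4B)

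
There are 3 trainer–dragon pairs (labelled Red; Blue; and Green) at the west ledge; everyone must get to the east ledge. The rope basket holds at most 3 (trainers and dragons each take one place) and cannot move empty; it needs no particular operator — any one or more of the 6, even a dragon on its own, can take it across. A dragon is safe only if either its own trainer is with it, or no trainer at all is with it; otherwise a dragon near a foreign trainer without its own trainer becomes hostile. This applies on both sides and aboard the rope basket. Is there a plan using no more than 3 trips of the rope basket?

Counting alone: each trip to the east ledge takes at most 3 across and each return brings at least 1 back, so after t trips out (and t−1 returns) at most 3t − (t−1) of the 6 are across; that first reaches 6 at t = 3, so at least 5 crossings are needed.
Since 3 < 5, 3 crossings cannot be enough. (The shortest complete plan in fact takes 5:)
1. dragon Red and trainer Red cross → the east ledge.
2. trainer Red crosses ← the west ledge.
3. trainer Blue, trainer Green, and trainer Red cross → the east ledge.
4. dragon Red crosses ← the west ledge.
5. dragon Blue, dragon Green, and dragon Red cross → the east ledge.

No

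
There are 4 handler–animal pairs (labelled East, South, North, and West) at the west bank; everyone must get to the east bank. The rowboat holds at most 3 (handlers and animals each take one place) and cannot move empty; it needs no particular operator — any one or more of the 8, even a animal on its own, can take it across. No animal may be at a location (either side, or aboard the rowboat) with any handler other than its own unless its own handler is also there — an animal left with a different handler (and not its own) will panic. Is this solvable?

1. animal East and handler East cross → the east bank.
2. handler East crosses ← the west bank.
3. animal South, handler East, and handler South cross → the east bank.
4. animal East and handler East cross ← the west bank.
5. handler East, handler North, and handler West cross → the east bank.
6. animal South crosses ← the west bank.
7. animal East and animal South cross → the east bank.
8. animal East crosses ← the west bank.
9. animal East, animal North, and animal West cross → the east bank.

Yes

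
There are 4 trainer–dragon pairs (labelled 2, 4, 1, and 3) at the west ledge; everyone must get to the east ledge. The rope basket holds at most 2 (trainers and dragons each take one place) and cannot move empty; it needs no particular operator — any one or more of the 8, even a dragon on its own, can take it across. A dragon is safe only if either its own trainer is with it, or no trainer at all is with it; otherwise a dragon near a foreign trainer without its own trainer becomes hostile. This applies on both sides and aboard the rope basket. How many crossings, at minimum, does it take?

Following every safe sequence of crossings from the start, the most of the 8 that can be at the east ledge as the rope basket arrives there on crossings 1, 3, 5 is 2, 3, 4 respectively; the best ever achieved is 4 of 8.
From crossing 7 on, no configuration arises that was not already reachable earlier: only 44 distinct safe configurations (who is on which side, and where the rope basket is) can ever be reached, none of them has everyone across, and every continuation just revisits them. So no valid plan exists.

impossible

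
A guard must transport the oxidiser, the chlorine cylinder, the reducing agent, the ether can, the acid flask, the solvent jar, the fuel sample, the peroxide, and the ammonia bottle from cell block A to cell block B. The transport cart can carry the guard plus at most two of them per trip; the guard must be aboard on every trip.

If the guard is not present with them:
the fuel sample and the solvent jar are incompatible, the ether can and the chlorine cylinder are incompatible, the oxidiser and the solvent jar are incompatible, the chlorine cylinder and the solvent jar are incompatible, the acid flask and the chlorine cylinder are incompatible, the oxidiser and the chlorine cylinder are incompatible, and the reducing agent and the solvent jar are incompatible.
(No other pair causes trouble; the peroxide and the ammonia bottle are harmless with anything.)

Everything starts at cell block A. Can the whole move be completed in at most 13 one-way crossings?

Counting alone: the guard can take at most 2 across per trip to cell block B, so moving all 9 needs at least 5 loaded trips out, with a return between consecutive ones — at least 9 crossings.
The safety rule pushes this higher. Following every safe sequence of crossings, the most of the 9 that can be at cell block B as the transport cart arrives there on crossings 9, 11, 13 is 6, 7, 8 respectively — never all 9.
So the move cannot be finished within 13 crossings. (The shortest complete plan takes 15:)
1. Guard goes to cell block B with the chlorine cylinder and the solvent jar.
2. Guard goes back to cell block A with the chlorine cylinder.
3. Guard goes to cell block B with the chlorine cylinder and the reducing agent.
4. Guard goes back to cell block A with the solvent jar.
5. Guard goes to cell block B with the fuel sample and the oxidiser.
6. Guard goes back to cell block A with the oxidiser.
7. Guard goes to cell block B with the ether can and the oxidiser.
8. Guard goes back to cell block A with the chlorine cylinder.
9. Guard goes to cell block B with the acid flask and the chlorine cylinder.
10. Guard goes back to cell block A with the chlorine cylinder.
11. Guard goes to cell block B with the chlorine cylinder and the peroxide.
12. Guard goes back to cell block A with the chlorine cylinder.
13. Guard goes to cell block B with the ammonia bottle and the chlorine cylinder.
14. Guard goes back to cell block A with the chlorine cylinder.
15. Guard goes to cell block B with the chlorine cylinder and the solvent jar.

No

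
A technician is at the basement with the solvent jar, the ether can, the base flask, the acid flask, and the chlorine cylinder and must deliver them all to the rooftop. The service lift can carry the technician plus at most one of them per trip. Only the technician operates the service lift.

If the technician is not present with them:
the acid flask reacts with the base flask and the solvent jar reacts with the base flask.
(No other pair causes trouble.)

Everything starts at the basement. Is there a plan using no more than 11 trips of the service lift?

Yes — this plan uses 11 crossings (≤ 11):
1. Technician goes to the rooftop with the base flask.  [the basement: the acid flask, the chlorine cylinder, the ether can, the solvent jar | the rooftop: the base flask]
2. Technician goes back to the basement alone.  [the basement: the acid flask, the chlorine cylinder, the ether can, the solvent jar | the rooftop: the base flask]
3. Technician goes to the rooftop with the solvent jar.  [the basement: the acid flask, the chlorine cylinder, the ether can | the rooftop: the base flask, the solvent jar]
4. Technician goes back to the basement with the base flask.  [the basement: the acid flask, the base flask, the chlorine cylinder, the ether can | the rooftop: the solvent jar]
5. Technician goes to the rooftop with the acid flask.  [the basement: the base flask, the chlorine cylinder, the ether can | the rooftop: the acid flask, the solvent jar]
6. Technician goes back to the basement alone.  [the basement: the base flask, the chlorine cylinder, the ether can | the rooftop: the acid flask, the solvent jar]
7. Technician goes to the rooftop with the ether can.  [the basement: the base flask, the chlorine cylinder | the rooftop: the acid flask, the ether can, the solvent jar]
8. Technician goes back to the basement alone.  [the basement: the base flask, the chlorine cylinder | the rooftop: the acid flask, the ether can, the solvent jar]
9. Technician goes to the rooftop with the chlorine cylinder.  [the basement: the base flask | the rooftop: the acid flask, the chlorine cylinder, the ether can, the solvent jar]
10. Technician goes back to the basement alone.  [the basement: the base flask | the rooftop: the acid flask, the chlorine cylinder, the ether can, the solvent jar]
11. Technician goes to the rooftop with the base flask.  [the basement: — | the rooftop: the acid flask, the base flask, the chlorine cylinder, the ether can, the solvent jar]

Yes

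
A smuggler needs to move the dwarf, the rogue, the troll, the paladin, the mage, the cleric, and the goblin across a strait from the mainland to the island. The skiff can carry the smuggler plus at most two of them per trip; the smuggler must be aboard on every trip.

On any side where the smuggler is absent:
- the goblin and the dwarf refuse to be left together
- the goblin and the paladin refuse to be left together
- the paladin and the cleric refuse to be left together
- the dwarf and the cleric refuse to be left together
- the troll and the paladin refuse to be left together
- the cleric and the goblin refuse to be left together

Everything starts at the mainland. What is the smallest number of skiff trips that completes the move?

Whatever the first load, the items left behind include a forbidden pair without the smuggler. No opening move is safe, so no plan exists.

impossible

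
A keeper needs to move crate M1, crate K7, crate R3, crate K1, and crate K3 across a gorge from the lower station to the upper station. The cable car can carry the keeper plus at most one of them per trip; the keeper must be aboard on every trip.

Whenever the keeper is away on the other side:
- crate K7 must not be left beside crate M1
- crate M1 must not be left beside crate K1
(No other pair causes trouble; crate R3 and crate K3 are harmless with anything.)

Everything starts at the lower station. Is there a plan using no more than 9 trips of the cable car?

Counting alone: the keeper can take at most 1 across per trip to the upper station, so moving all 5 needs at least 5 loaded trips out, with a return between consecutive ones — at least 9 crossings.
The safety rule pushes this higher. Following every safe sequence of crossings, the most of the 5 that can be at the upper station as the cable car arrives there on crossing 9 is 4 — never all 5.
So the move cannot be finished within 9 crossings. (The shortest complete plan takes 11:)
1. Keeper goes to the upper station with crate M1.  [the lower station: crate K1, crate K3, crate K7, crate R3 | the upper station: crate M1]
2. Keeper goes back to the lower station alone.  [the lower station: crate K1, crate K3, crate K7, crate R3 | the upper station: crate M1]
3. Keeper goes to the upper station with crate K7.  [the lower station: crate K1, crate K3, crate R3 | the upper station: crate K7, crate M1]
4. Keeper goes back to the lower station with crate M1.  [the lower station: crate K1, crate K3, crate M1, crate R3 | the upper station: crate K7]
5. Keeper goes to the upper station with crate K1.  [the lower station: crate K3, crate M1, crate R3 | the upper station: crate K1, crate K7]
6. Keeper goes back to the lower station alone.  [the lower station: crate K3, crate M1, crate R3 | the upper station: crate K1, crate K7]
7. Keeper goes to the upper station with crate R3.  [the lower station: crate K3, crate M1 | the upper station: crate K1, crate K7, crate R3]
8. Keeper goes back to the lower station alone.  [the lower station: crate K3, crate M1 | the upper station: crate K1, crate K7, crate R3]
9. Keeper goes to the upper station with crate K3.  [the lower station: crate M1 | the upper station: crate K1, crate K3, crate K7, crate R3]
10. Keeper goes back to the lower station alone.  [the lower station: crate M1 | the upper station: crate K1, crate K3, crate K7, crate R3]
11. Keeper goes to the upper station with crate M1.  [the lower station: — | the upper station: crate K1, crate K3, crate K7, crate M1, crate R3]

No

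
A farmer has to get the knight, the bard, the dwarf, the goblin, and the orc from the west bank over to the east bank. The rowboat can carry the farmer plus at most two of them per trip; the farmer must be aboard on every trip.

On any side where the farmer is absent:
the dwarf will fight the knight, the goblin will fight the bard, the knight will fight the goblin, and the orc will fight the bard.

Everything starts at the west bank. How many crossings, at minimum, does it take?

7

Counting alone: the farmer can take at most 2 across per trip to the east bank, so moving all 5 needs at least 3 loaded trips out, with a return between consecutive ones — at least 5 crossings.
The safety rule pushes this higher. Following every safe sequence of crossings, the most of the 5 that can be at the east bank as the rowboat arrives there on crossing 5 is 4 — never all 5.
So no plan with fewer than 7 crossings exists, and this one achieves 7:
1. Farmer goes to the east bank with the bard and the knight.  [the west bank: the dwarf, the goblin, the orc | the east bank: the bard, the knight]
2. Farmer goes back to the west bank alone.  [the west bank: the dwarf, the goblin, the orc | the east bank: the bard, the knight]
3. Farmer goes to the east bank with the dwarf.  [the west bank: the goblin, the orc | the east bank: the bard, the dwarf, the knight]
4. Farmer goes back to the west bank with the knight.  [the west bank: the goblin, the knight, the orc | the east bank: the bard, the dwarf]
5. Farmer goes to the east bank with the goblin and the orc.  [the west bank: the knight | the east bank: the bard, the dwarf, the goblin, the orc]
6. Farmer goes back to the west bank with the bard.  [the west bank: the bard, the knight | the east bank: the dwarf, the goblin, the orc]
7. Farmer goes to the east bank with the bard and the knight.  [the west bank: — | the east bank: the bard, the dwarf, the goblin, the knight, the orc]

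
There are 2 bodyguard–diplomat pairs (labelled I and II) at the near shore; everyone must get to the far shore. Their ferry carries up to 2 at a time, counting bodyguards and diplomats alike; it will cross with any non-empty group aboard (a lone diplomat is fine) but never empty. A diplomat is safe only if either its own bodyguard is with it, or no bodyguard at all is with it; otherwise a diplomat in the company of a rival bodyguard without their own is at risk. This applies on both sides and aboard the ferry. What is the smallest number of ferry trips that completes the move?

5

Counting alone: each trip to the far shore takes at most 2 across and each return brings at least 1 back, so after t trips out (and t−1 returns) at most 2t − (t−1) of the 4 are across; that first reaches 4 at t = 3, so at least 5 crossings are needed.
The plan below uses exactly 5 crossings, so it is optimal:
1. bodyguard I and diplomat I cross → the far shore.
2. bodyguard I crosses ← the near shore.
3. bodyguard I and bodyguard II cross → the far shore.
4. bodyguard II crosses ← the near shore.
5. bodyguard II and diplomat II cross → the far shore.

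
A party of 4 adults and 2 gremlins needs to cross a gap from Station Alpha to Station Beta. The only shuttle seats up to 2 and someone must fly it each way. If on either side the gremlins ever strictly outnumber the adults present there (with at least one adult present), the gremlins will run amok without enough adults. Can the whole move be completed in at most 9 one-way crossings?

Yes

Yes — this plan uses 9 crossings (≤ 9):
1. 2 gremlins → Station Beta.  (Station Alpha: 4A 0G; Station Beta: 0A 2G)
2. 1 gremlin ← Station Alpha.  (Station Alpha: 4A 1G; Station Beta: 0A 1G)
3. 2 adults → Station Beta.  (Station Alpha: 2A 1G; Station Beta: 2A 1G)
4. 1 gremlin ← Station Alpha.  (Station Alpha: 2A 2G; Station Beta: 2A 0G)
5. 2 gremlins → Station Beta.  (Station Alpha: 2A 0G; Station Beta: 2A 2G)
6. 1 gremlin ← Station Alpha.  (Station Alpha: 2A 1G; Station Beta: 2A 1G)
7. 1 adult and 1 gremlin → Station Beta.  (Station Alpha: 1A 0G; Station Beta: 3A 2G)
8. 1 gremlin ← Station Alpha.  (Station Alpha: 1A 1G; Station Beta: 3A 1G)
9. 1 adult and 1 gremlin → Station Beta.  (Station Alpha: 0A 0G; Station Beta: 4A 2G)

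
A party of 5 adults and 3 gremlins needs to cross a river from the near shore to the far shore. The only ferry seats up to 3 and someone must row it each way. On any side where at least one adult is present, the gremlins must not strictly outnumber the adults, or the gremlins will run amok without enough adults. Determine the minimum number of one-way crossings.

Counting alone: each trip to the far shore takes at most 3 across and each return brings at least 1 back, so after t trips out (and t−1 returns) at most 3t − (t−1) of the 8 are across; that first reaches 8 at t = 4, so at least 7 crossings are needed.
The plan below uses exactly 7 crossings, so it is optimal:
1. 2 gremlins → the far shore.  (the near shore: 5A 1G; the far shore: 0A 2G)
2. 1 gremlin ← the near shore.  (the near shore: 5A 2G; the far shore: 0A 1G)
3. 2 adults and 1 gremlin → the far shore.  (the near shore: 3A 1G; the far shore: 2A 2G)
4. 1 gremlin ← the near shore.  (the near shore: 3A 2G; the far shore: 2A 1G)
5. 1 adult and 2 gremlins → the far shore.  (the near shore: 2A 0G; the far shore: 3A 3G)
6. 1 gremlin ← the near shore.  (the near shore: 2A 1G; the far shore: 3A 2G)
7. 2 adults and 1 gremlin → the far shore.  (the near shore: 0A 0G; the far shore: 5A 3G)

7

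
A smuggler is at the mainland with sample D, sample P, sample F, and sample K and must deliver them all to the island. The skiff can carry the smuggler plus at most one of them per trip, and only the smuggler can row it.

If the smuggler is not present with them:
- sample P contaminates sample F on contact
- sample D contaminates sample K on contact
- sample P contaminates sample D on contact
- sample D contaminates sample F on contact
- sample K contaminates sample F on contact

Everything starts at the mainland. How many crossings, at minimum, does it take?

impossible

Whatever the first load, the items left behind include a forbidden pair without the smuggler. No opening move is safe, so no plan exists.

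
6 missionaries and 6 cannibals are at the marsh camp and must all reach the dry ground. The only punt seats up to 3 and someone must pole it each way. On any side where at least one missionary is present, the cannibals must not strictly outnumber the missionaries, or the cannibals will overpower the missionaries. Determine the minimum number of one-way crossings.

impossible

Following every safe sequence of crossings from the start, the most of the 12 that can be at the dry ground as the punt arrives there on crossings 1, 3, 5 is 3, 5, 6 respectively; the best ever achieved is 6 of 12.
From crossing 7 on, no configuration arises that was not already reachable earlier: only 17 distinct safe configurations (who is on which side, and where the punt is) can ever be reached, none of them has everyone across, and every continuation just revisits them. They are: 0 missionaries + 0 cannibals across (punt back at the start); 0 missionaries + 1 cannibal across (punt there); 0 missionaries + 1 cannibal across (punt back at the start); 0 missionaries + 2 cannibals across (punt there); 0 missionaries + 2 cannibals across (punt back at the start); 0 missionaries + 3 cannibals across (punt there); 0 missionaries + 3 cannibals across (punt back at the start); 0 missionaries + 4 cannibals across (punt there); 0 missionaries + 4 cannibals across (punt back at the start); 0 missionaries + 5 cannibals across (punt there); 0 missionaries + 5 cannibals across (punt back at the start); 0 missionaries + 6 cannibals across (punt there); 1 missionary + 1 cannibal across (punt there); 1 missionary + 1 cannibal across (punt back at the start); 2 missionaries + 2 cannibals across (punt there); 2 missionaries + 2 cannibals across (punt back at the start); 3 missionaries + 3 cannibals across (punt there). So no valid plan exists.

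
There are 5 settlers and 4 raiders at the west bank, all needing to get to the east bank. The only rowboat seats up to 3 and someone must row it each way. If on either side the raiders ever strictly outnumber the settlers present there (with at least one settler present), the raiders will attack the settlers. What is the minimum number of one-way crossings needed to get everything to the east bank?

Counting alone: each trip to the east bank takes at most 3 across and each return brings at least 1 back, so after t trips out (and t−1 returns) at most 3t − (t−1) of the 9 are across; that first reaches 9 at t = 4, so at least 7 crossings are needed.
The plan below uses exactly 7 crossings, so it is optimal:
1. 3 raiders → the east bank.  (the west bank: 5S 1R; the east bank: 0S 3R)
2. 1 raider ← the west bank.  (the west bank: 5S 2R; the east bank: 0S 2R)
3. 3 settlers → the east bank.  (the west bank: 2S 2R; the east bank: 3S 2R)
4. 1 settler ← the west bank.  (the west bank: 3S 2R; the east bank: 2S 2R)
5. 2 settlers and 1 raider → the east bank.  (the west bank: 1S 1R; the east bank: 4S 3R)
6. 1 settler ← the west bank.  (the west bank: 2S 1R; the east bank: 3S 3R)
7. 2 settlers and 1 raider → the east bank.  (the west bank: 0S 0R; the east bank: 5S 4R)

7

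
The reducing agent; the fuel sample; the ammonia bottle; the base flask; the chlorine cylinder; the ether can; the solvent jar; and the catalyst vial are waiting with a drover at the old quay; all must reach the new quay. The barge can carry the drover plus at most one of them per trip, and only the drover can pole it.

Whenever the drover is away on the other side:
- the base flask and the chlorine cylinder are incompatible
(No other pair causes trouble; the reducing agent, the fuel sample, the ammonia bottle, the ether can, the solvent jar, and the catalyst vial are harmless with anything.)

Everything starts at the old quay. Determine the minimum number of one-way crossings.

15

Counting alone: the drover can take at most 1 across per trip to the new quay, so moving all 8 needs at least 8 loaded trips out, with a return between consecutive ones — at least 15 crossings.
The plan below uses exactly 15 crossings, so it is optimal:
1. Drover goes to the new quay with the base flask.  [the old quay: the ammonia bottle, the catalyst vial, the chlorine cylinder, the ether can, the fuel sample, the reducing agent, the solvent jar | the new quay: the base flask]
2. Drover goes back to the old quay alone.  [the old quay: the ammonia bottle, the catalyst vial, the chlorine cylinder, the ether can, the fuel sample, the reducing agent, the solvent jar | the new quay: the base flask]
3. Drover goes to the new quay with the reducing agent.  [the old quay: the ammonia bottle, the catalyst vial, the chlorine cylinder, the ether can, the fuel sample, the solvent jar | the new quay: the base flask, the reducing agent]
4. Drover goes back to the old quay alone.  [the old quay: the ammonia bottle, the catalyst vial, the chlorine cylinder, the ether can, the fuel sample, the solvent jar | the new quay: the base flask, the reducing agent]
5. Drover goes to the new quay with the fuel sample.  [the old quay: the ammonia bottle, the catalyst vial, the chlorine cylinder, the ether can, the solvent jar | the new quay: the base flask, the fuel sample, the reducing agent]
6. Drover goes back to the old quay alone.  [the old quay: the ammonia bottle, the catalyst vial, the chlorine cylinder, the ether can, the solvent jar | the new quay: the base flask, the fuel sample, the reducing agent]
7. Drover goes to the new quay with the ammonia bottle.  [the old quay: the catalyst vial, the chlorine cylinder, the ether can, the solvent jar | the new quay: the ammonia bottle, the base flask, the fuel sample, the reducing agent]
8. Drover goes back to the old quay alone.  [the old quay: the catalyst vial, the chlorine cylinder, the ether can, the solvent jar | the new quay: the ammonia bottle, the base flask, the fuel sample, the reducing agent]
9. Drover goes to the new quay with the ether can.  [the old quay: the catalyst vial, the chlorine cylinder, the solvent jar | the new quay: the ammonia bottle, the base flask, the ether can, the fuel sample, the reducing agent]
10. Drover goes back to the old quay alone.  [the old quay: the catalyst vial, the chlorine cylinder, the solvent jar | the new quay: the ammonia bottle, the base flask, the ether can, the fuel sample, the reducing agent]
11. Drover goes to the new quay with the solvent jar.  [the old quay: the catalyst vial, the chlorine cylinder | the new quay: the ammonia bottle, the base flask, the ether can, the fuel sample, the reducing agent, the solvent jar]
12. Drover goes back to the old quay alone.  [the old quay: the catalyst vial, the chlorine cylinder | the new quay: the ammonia bottle, the base flask, the ether can, the fuel sample, the reducing agent, the solvent jar]
13. Drover goes to the new quay with the catalyst vial.  [the old quay: the chlorine cylinder | the new quay: the ammonia bottle, the base flask, the catalyst vial, the ether can, the fuel sample, the reducing agent, the solvent jar]
14. Drover goes back to the old quay alone.  [the old quay: the chlorine cylinder | the new quay: the ammonia bottle, the base flask, the catalyst vial, the ether can, the fuel sample, the reducing agent, the solvent jar]
15. Drover goes to the new quay with the chlorine cylinder.  [the old quay: — | the new quay: the ammonia bottle, the base flask, the catalyst vial, the chlorine cylinder, the ether can, the fuel sample, the reducing agent, the solvent jar]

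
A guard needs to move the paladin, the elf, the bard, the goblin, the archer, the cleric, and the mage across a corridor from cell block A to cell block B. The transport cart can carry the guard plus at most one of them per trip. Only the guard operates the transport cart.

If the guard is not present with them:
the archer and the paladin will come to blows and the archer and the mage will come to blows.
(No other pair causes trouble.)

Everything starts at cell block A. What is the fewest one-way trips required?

Counting alone: the guard can take at most 1 across per trip to cell block B, so moving all 7 needs at least 7 loaded trips out, with a return between consecutive ones — at least 13 crossings.
The safety rule pushes this higher. Following every safe sequence of crossings, the most of the 7 that can be at cell block B as the transport cart arrives there on crossing 13 is 6 — never all 7.
So no plan with fewer than 15 crossings exists, and this one achieves 15:
1. Guard goes to cell block B with the archer.
2. Guard goes back to cell block A alone.
3. Guard goes to cell block B with the paladin.
4. Guard goes back to cell block A with the archer.
5. Guard goes to cell block B with the mage.
6. Guard goes back to cell block A alone.
7. Guard goes to cell block B with the elf.
8. Guard goes back to cell block A alone.
9. Guard goes to cell block B with the bard.
10. Guard goes back to cell block A alone.
11. Guard goes to cell block B with the goblin.
12. Guard goes back to cell block A alone.
13. Guard goes to cell block B with the cleric.
14. Guard goes back to cell block A alone.
15. Guard goes to cell block B with the archer.

15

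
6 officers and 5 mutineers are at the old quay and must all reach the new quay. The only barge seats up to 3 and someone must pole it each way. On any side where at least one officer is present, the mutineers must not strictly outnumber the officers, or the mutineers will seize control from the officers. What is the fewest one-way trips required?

9

Counting alone: each trip to the new quay takes at most 3 across and each return brings at least 1 back, so after t trips out (and t−1 returns) at most 3t − (t−1) of the 11 are across; that first reaches 11 at t = 5, so at least 9 crossings are needed.
The plan below uses exactly 9 crossings, so it is optimal:
1. 3 mutineers → the new quay.  (the old quay: 6O 2M; the new quay: 0O 3M)
2. 1 mutineer ← the old quay.  (the old quay: 6O 3M; the new quay: 0O 2M)
3. 3 officers → the new quay.  (the old quay: 3O 3M; the new quay: 3O 2M)
4. 1 officer ← the old quay.  (the old quay: 4O 3M; the new quay: 2O 2M)
5. 2 officers and 1 mutineer → the new quay.  (the old quay: 2O 2M; the new quay: 4O 3M)
6. 1 officer ← the old quay.  (the old quay: 3O 2M; the new quay: 3O 3M)
7. 2 officers and 1 mutineer → the new quay.  (the old quay: 1O 1M; the new quay: 5O 4M)
8. 1 officer ← the old quay.  (the old quay: 2O 1M; the new quay: 4O 4M)
9. 2 officers and 1 mutineer → the new quay.  (the old quay: 0O 0M; the new quay: 6O 5M)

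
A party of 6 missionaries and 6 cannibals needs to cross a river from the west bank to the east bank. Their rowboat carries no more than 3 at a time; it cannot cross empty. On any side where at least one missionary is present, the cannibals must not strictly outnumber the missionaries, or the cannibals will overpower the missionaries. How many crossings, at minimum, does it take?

impossible

Following every safe sequence of crossings from the start, the most of the 12 that can be at the east bank as the rowboat arrives there on crossings 1, 3, 5 is 3, 5, 6 respectively; the best ever achieved is 6 of 12.
From crossing 7 on, no configuration arises that was not already reachable earlier: only 17 distinct safe configurations (who is on which side, and where the rowboat is) can ever be reached, none of them has everyone across, and every continuation just revisits them. They are: 0 missionaries + 0 cannibals across (rowboat back at the start); 0 missionaries + 1 cannibal across (rowboat there); 0 missionaries + 1 cannibal across (rowboat back at the start); 0 missionaries + 2 cannibals across (rowboat there); 0 missionaries + 2 cannibals across (rowboat back at the start); 0 missionaries + 3 cannibals across (rowboat there); 0 missionaries + 3 cannibals across (rowboat back at the start); 0 missionaries + 4 cannibals across (rowboat there); 0 missionaries + 4 cannibals across (rowboat back at the start); 0 missionaries + 5 cannibals across (rowboat there); 0 missionaries + 5 cannibals across (rowboat back at the start); 0 missionaries + 6 cannibals across (rowboat there); 1 missionary + 1 cannibal across (rowboat there); 1 missionary + 1 cannibal across (rowboat back at the start); 2 missionaries + 2 cannibals across (rowboat there); 2 missionaries + 2 cannibals across (rowboat back at the start); 3 missionaries + 3 cannibals across (rowboat there). So no valid plan exists.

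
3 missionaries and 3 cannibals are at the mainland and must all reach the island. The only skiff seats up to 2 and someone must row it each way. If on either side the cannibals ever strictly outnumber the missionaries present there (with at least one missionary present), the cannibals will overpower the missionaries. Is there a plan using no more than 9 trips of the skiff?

Counting alone: each trip to the island takes at most 2 across and each return brings at least 1 back, so after t trips out (and t−1 returns) at most 2t − (t−1) of the 6 are across; that first reaches 6 at t = 5, so at least 9 crossings are needed.
The safety rule pushes this higher. Following every safe sequence of crossings, the most of the 6 that can be at the island as the skiff arrives there on crossing 9 is 5 — never all 6.
So the move cannot be finished within 9 crossings. (The shortest complete plan takes 11:)
1. 2 cannibals → the island.  (the mainland: 3M 1C; the island: 0M 2C)
2. 1 cannibal ← the mainland.  (the mainland: 3M 2C; the island: 0M 1C)
3. 2 cannibals → the island.  (the mainland: 3M 0C; the island: 0M 3C)
4. 1 cannibal ← the mainland.  (the mainland: 3M 1C; the island: 0M 2C)
5. 2 missionaries → the island.  (the mainland: 1M 1C; the island: 2M 2C)
6. 1 missionary and 1 cannibal ← the mainland.  (the mainland: 2M 2C; the island: 1M 1C)
7. 2 missionaries → the island.  (the mainland: 0M 2C; the island: 3M 1C)
8. 1 cannibal ← the mainland.  (the mainland: 0M 3C; the island: 3M 0C)
9. 2 cannibals → the island.  (the mainland: 0M 1C; the island: 3M 2C)
10. 1 cannibal ← the mainland.  (the mainland: 0M 2C; the island: 3M 1C)
11. 2 cannibals → the island.  (the mainland: 0M 0C; the island: 3M 3C)

No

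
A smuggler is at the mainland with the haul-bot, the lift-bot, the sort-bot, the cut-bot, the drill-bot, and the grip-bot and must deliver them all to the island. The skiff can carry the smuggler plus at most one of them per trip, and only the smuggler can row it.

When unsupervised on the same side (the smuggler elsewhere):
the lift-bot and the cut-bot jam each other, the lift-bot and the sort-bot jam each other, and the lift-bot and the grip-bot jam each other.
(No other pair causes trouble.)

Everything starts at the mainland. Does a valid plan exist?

Following every safe sequence of crossings from the start, the most of the 6 that can be at the island as the skiff arrives there on crossings 1, 3, 5, 7 is 1, 2, 3, 4 respectively; the best ever achieved is 4 of 6.
From crossing 9 on, no configuration arises that was not already reachable earlier: only 36 distinct safe configurations (who is on which side, and where the skiff is) can ever be reached, none of them has everyone across, and every continuation just revisits them. So no valid plan exists.

No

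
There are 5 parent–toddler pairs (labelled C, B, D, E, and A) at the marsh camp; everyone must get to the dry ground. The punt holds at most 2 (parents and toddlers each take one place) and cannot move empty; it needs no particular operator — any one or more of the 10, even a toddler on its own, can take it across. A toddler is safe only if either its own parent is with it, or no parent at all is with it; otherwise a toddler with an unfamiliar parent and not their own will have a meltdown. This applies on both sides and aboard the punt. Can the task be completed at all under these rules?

Following every safe sequence of crossings from the start, the most of the 10 that can be at the dry ground as the punt arrives there on crossings 1, 3, 5, 7 is 2, 3, 4, 5 respectively; the best ever achieved is 5 of 10.
From crossing 9 on, no configuration arises that was not already reachable earlier: only 82 distinct safe configurations (who is on which side, and where the punt is) can ever be reached, none of them has everyone across, and every continuation just revisits them. So no valid plan exists.

No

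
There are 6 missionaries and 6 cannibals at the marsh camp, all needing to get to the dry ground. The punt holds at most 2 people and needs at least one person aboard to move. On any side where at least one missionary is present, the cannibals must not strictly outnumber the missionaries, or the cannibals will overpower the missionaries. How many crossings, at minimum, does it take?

Following every safe sequence of crossings from the start, the most of the 12 that can be at the dry ground as the punt arrives there on crossings 1, 3, 5, 7, 9 is 2, 3, 4, 5, 6 respectively; the best ever achieved is 6 of 12.
From crossing 11 on, no configuration arises that was not already reachable earlier: only 15 distinct safe configurations (who is on which side, and where the punt is) can ever be reached, none of them has everyone across, and every continuation just revisits them. They are: 0 missionaries + 0 cannibals across (punt back at the start); 0 missionaries + 1 cannibal across (punt there); 0 missionaries + 1 cannibal across (punt back at the start); 0 missionaries + 2 cannibals across (punt there); 0 missionaries + 2 cannibals across (punt back at the start); 0 missionaries + 3 cannibals across (punt there); 0 missionaries + 3 cannibals across (punt back at the start); 0 missionaries + 4 cannibals across (punt there); 0 missionaries + 4 cannibals across (punt back at the start); 0 missionaries + 5 cannibals across (punt there); 0 missionaries + 5 cannibals across (punt back at the start); 0 missionaries + 6 cannibals across (punt there); 1 missionary + 1 cannibal across (punt there); 1 missionary + 1 cannibal across (punt back at the start); 2 missionaries + 2 cannibals across (punt there). So no valid plan exists.

impossible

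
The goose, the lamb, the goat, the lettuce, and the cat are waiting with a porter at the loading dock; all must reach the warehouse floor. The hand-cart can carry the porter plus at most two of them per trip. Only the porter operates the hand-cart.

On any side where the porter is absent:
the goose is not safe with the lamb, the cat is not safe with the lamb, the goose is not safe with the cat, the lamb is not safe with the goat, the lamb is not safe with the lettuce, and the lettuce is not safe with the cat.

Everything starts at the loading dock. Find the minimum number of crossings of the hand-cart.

Counting alone: the porter can take at most 2 across per trip to the warehouse floor, so moving all 5 needs at least 3 loaded trips out, with a return between consecutive ones — at least 5 crossings.
The safety rule pushes this higher. Following every safe sequence of crossings, the most of the 5 that can be at the warehouse floor as the hand-cart arrives there on crossing 5 is 4 — never all 5.
So no plan with fewer than 7 crossings exists, and this one achieves 7:
1. Porter goes to the warehouse floor with the cat and the lamb.
2. Porter goes back to the loading dock with the lamb.
3. Porter goes to the warehouse floor with the goat and the lamb.
4. Porter goes back to the loading dock with the lamb.
5. Porter goes to the warehouse floor with the goose and the lettuce.
6. Porter goes back to the loading dock with the cat.
7. Porter goes to the warehouse floor with the cat and the lamb.

7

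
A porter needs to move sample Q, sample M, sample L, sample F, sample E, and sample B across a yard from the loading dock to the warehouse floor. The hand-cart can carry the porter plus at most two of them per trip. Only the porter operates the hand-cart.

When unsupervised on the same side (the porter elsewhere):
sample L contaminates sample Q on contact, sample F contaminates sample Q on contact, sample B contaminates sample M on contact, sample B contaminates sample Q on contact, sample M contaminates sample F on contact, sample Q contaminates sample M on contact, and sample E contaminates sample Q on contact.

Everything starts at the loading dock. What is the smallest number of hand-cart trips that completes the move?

9

Counting alone: the porter can take at most 2 across per trip to the warehouse floor, so moving all 6 needs at least 3 loaded trips out, with a return between consecutive ones — at least 5 crossings.
The safety rule pushes this higher. Following every safe sequence of crossings, the most of the 6 that can be at the warehouse floor as the hand-cart arrives there on crossings 5, 7 is 4, 5 respectively — never all 6.
So no plan with fewer than 9 crossings exists, and this one achieves 9:
1. Porter goes to the warehouse floor with sample M and sample Q.  [the loading dock: sample B, sample E, sample F, sample L | the warehouse floor: sample M, sample Q]
2. Porter goes back to the loading dock with sample Q.  [the loading dock: sample B, sample E, sample F, sample L, sample Q | the warehouse floor: sample M]
3. Porter goes to the warehouse floor with sample L and sample Q.  [the loading dock: sample B, sample E, sample F | the warehouse floor: sample L, sample M, sample Q]
4. Porter goes back to the loading dock with sample Q.  [the loading dock: sample B, sample E, sample F, sample Q | the warehouse floor: sample L, sample M]
5. Porter goes to the warehouse floor with sample E and sample Q.  [the loading dock: sample B, sample F | the warehouse floor: sample E, sample L, sample M, sample Q]
6. Porter goes back to the loading dock with sample Q.  [the loading dock: sample B, sample F, sample Q | the warehouse floor: sample E, sample L, sample M]
7. Porter goes to the warehouse floor with sample B and sample F.  [the loading dock: sample Q | the warehouse floor: sample B, sample E, sample F, sample L, sample M]
8. Porter goes back to the loading dock with sample M.  [the loading dock: sample M, sample Q | the warehouse floor: sample B, sample E, sample F, sample L]
9. Porter goes to the warehouse floor with sample M and sample Q.  [the loading dock: — | the warehouse floor: sample B, sample E, sample F, sample L, sample M, sample Q]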